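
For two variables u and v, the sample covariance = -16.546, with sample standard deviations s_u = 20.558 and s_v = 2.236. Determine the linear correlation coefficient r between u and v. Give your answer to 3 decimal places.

r = Cov(u,v) / (s_u · s_v) = -16.546 / (20.558 × 2.236)
  = -16.546 / 45.9677 ≈ -0.360

-0.360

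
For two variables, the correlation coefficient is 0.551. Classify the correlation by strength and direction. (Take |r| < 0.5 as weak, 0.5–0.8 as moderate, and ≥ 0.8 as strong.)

moderate positive

r = 0.551 > 0 so the relationship is positive.
|r| = 0.551, which falls in the moderate range.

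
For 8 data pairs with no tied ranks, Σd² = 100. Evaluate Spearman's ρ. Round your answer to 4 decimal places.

-0.1905

ρ = 1 − 6Σd² / [n(n²−1)] = 1 − 6×100 / (8×63)
  = 1 − 600/504 = 1 − 1.19048 ≈ -0.1905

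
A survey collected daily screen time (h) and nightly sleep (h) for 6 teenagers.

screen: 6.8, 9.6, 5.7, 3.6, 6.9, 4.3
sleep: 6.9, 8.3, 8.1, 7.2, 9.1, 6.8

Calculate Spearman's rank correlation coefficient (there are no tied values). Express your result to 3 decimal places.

0.657

Rank screen: 4, 6, 3, 1, 5, 2
Rank sleep: 2, 5, 4, 3, 6, 1
d = rank(screen) − rank(sleep): 2, 1, -1, -2, -1, 1; Σd² = 12
ρ = 1 − 6Σd² / [n(n²−1)] = 1 − 6×12 / (6×35) = 1 − 72/210 ≈ 0.657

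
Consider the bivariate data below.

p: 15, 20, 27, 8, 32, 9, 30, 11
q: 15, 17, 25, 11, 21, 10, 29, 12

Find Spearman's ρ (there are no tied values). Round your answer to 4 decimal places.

0.9048

Rank p: 4, 5, 6, 1, 8, 2, 7, 3
Rank q: 4, 5, 7, 2, 6, 1, 8, 3
d = rank(p) − rank(q): 0, 0, -1, -1, 2, 1, -1, 0; Σd² = 8
ρ = 1 − 6Σd² / [n(n²−1)] = 1 − 6×8 / (8×63) = 1 − 48/504 ≈ 0.9048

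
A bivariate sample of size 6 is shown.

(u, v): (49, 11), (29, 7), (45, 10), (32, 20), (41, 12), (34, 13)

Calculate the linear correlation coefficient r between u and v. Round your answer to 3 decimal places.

n = 6, Σu = 230, Σv = 73, Σu² = 9128, Σv² = 983, Σuv = 2766
nΣuv − ΣuΣv = 16596 − 16790 = -194
nΣu² − (Σu)² = 54768 − 52900 = 1868; nΣv² − (Σv)² = 5898 − 5329 = 569
r = -194 / √(1868 × 569) = -194 / 1030.9665 ≈ -0.188

-0.188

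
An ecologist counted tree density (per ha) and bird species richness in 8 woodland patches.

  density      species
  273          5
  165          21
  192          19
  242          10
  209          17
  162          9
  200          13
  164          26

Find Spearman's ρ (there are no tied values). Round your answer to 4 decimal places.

-0.4762

Rank density: 8, 3, 4, 7, 6, 1, 5, 2
Rank species: 1, 7, 6, 3, 5, 2, 4, 8
d = rank(density) − rank(species): 7, -4, -2, 4, 1, -1, 1, -6; Σd² = 124
ρ = 1 − 6Σd² / [n(n²−1)] = 1 − 6×124 / (8×63) = 1 − 744/504 ≈ -0.4762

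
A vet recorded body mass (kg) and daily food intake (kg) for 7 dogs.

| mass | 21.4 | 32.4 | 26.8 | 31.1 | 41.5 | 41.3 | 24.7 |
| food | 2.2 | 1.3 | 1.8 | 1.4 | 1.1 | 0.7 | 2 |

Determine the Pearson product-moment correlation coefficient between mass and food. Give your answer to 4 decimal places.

-0.9608

n = 7, Σx = 219.2, Σy = 10.5, Σx² = 7231.2, Σy² = 17.43, Σxy = 304.94
nΣxy − ΣxΣy = 2134.58 − 2301.6 = -167.02
nΣx² − (Σx)² = 50618.4 − 48048.64 = 2569.76; nΣy² − (Σy)² = 122.01 − 110.25 = 11.76
r = -167.02 / √(2569.76 × 11.76) = -167.02 / 173.8401 ≈ -0.9608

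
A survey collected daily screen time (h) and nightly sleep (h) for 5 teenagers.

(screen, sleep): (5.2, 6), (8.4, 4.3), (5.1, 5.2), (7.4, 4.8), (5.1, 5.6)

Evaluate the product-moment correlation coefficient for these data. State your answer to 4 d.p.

n = 5, Σx = 31.2, Σy = 25.9, Σx² = 204.38, Σy² = 135.93, Σxy = 157.92
nΣxy − ΣxΣy = 789.6 − 808.08 = -18.48
nΣx² − (Σx)² = 1021.9 − 973.44 = 48.46; nΣy² − (Σy)² = 679.65 − 670.81 = 8.84
r = -18.48 / √(48.46 × 8.84) = -18.48 / 20.6975 ≈ -0.8929

-0.8929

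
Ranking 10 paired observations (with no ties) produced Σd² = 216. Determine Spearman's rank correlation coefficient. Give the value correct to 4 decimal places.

ρ = 1 − 6Σd² / [n(n²−1)] = 1 − 6×216 / (10×99)
  = 1 − 1296/990 = 1 − 1.30909 ≈ -0.3091

-0.3091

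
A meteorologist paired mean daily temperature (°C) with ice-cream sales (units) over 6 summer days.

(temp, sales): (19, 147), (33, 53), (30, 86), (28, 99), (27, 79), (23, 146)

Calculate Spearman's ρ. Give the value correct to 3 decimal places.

-0.829

Rank temp: 1, 6, 5, 4, 3, 2
Rank sales: 6, 1, 3, 4, 2, 5
d = rank(temp) − rank(sales): -5, 5, 2, 0, 1, -3; Σd² = 64
ρ = 1 − 6Σd² / [n(n²−1)] = 1 − 6×64 / (6×35) = 1 − 384/210 ≈ -0.829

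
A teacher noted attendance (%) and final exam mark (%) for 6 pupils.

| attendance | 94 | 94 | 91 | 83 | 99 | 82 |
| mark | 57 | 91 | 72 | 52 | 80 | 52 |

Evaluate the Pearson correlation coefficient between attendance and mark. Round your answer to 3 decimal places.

n = 6, Σx = 543, Σy = 404, Σx² = 49367, Σy² = 28522, Σxy = 36964
nΣxy − ΣxΣy = 221784 − 219372 = 2412
nΣx² − (Σx)² = 296202 − 294849 = 1353; nΣy² − (Σy)² = 171132 − 163216 = 7916
r = 2412 / √(1353 × 7916) = 2412 / 3272.6668 ≈ 0.737

0.737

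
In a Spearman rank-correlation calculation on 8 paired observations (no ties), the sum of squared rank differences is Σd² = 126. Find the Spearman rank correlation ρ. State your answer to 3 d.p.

-0.500

ρ = 1 − 6Σd² / [n(n²−1)] = 1 − 6×126 / (8×63)
  = 1 − 756/504 = 1 − 1.5000 ≈ -0.500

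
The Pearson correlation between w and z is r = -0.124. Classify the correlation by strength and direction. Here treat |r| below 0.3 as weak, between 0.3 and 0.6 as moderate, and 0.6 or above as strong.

r = -0.124 < 0 so the relationship is negative.
|r| = 0.124, which falls in the weak range.

weak negative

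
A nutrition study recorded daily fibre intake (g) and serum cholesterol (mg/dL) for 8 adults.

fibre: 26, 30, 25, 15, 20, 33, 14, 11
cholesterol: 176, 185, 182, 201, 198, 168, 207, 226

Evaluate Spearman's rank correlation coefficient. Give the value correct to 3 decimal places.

Rank fibre: 6, 7, 5, 3, 4, 8, 2, 1
Rank cholesterol: 2, 4, 3, 6, 5, 1, 7, 8
d = rank(fibre) − rank(cholesterol): 4, 3, 2, -3, -1, 7, -5, -7; Σd² = 162
ρ = 1 − 6Σd² / [n(n²−1)] = 1 − 6×162 / (8×63) = 1 − 972/504 ≈ -0.929

-0.929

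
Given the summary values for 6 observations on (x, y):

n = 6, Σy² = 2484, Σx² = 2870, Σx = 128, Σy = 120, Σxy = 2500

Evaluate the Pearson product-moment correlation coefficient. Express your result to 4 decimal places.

-0.5546

r = (nΣxy − ΣxΣy) / √[(nΣx² − (Σx)²)(nΣy² − (Σy)²)]
Numerator: 6×2500 − 128×120 = -360
Denominator: √[(17220 − 16384)(14904 − 14400)] = √[836 × 504] = 649.1102
r = -360 / 649.1102 ≈ -0.5546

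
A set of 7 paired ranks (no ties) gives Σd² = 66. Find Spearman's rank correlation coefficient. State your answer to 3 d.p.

ρ = 1 − 6Σd² / [n(n²−1)] = 1 − 6×66 / (7×48)
  = 1 − 396/336 = 1 − 1.1786 ≈ -0.179

-0.179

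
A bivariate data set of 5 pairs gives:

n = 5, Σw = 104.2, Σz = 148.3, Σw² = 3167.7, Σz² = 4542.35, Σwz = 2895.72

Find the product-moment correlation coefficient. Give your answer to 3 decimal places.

r = (nΣwz − ΣwΣz) / √[(nΣw² − (Σw)²)(nΣz² − (Σz)²)]
Numerator: 5×2895.72 − 104.2×148.3 = -974.26
Denominator: √[(15838.5 − 10857.64)(22711.75 − 21992.89)] = √[4980.86 × 718.86] = 1892.2318
r = -974.26 / 1892.2318 ≈ -0.515

-0.515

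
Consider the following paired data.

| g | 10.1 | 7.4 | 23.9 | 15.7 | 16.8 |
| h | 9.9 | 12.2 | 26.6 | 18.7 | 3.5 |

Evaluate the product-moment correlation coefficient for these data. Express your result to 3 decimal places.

n = 5, Σg = 73.9, Σh = 70.9, Σg² = 1256.71, Σh² = 1316.35, Σgh = 1178.4
nΣgh − ΣgΣh = 5892 − 5239.51 = 652.49
nΣg² − (Σg)² = 6283.55 − 5461.21 = 822.34; nΣh² − (Σh)² = 6581.75 − 5026.81 = 1554.94
r = 652.49 / √(822.34 × 1554.94) = 652.49 / 1130.7915 ≈ 0.577

0.577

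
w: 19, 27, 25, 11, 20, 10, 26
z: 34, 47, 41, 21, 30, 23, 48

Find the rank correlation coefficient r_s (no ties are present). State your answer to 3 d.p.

0.893

Rank w: 3, 7, 5, 2, 4, 1, 6
Rank z: 4, 6, 5, 1, 3, 2, 7
d = rank(w) − rank(z): -1, 1, 0, 1, 1, -1, -1; Σd² = 6
ρ = 1 − 6Σd² / [n(n²−1)] = 1 − 6×6 / (7×48) = 1 − 36/336 ≈ 0.893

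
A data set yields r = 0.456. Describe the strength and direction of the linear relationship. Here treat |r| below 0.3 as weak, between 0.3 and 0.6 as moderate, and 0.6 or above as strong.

moderate positive

r = 0.456 > 0 so the relationship is positive.
|r| = 0.456, which falls in the moderate range.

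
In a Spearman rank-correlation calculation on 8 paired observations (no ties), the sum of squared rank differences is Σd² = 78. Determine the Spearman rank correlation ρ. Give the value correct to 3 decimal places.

ρ = 1 − 6Σd² / [n(n²−1)] = 1 − 6×78 / (8×63)
  = 1 − 468/504 = 1 − 0.9286 ≈ 0.071

0.071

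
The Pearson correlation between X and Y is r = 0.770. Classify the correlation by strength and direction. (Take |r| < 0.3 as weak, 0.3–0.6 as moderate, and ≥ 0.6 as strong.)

strong positive

r = 0.770 > 0 so the relationship is positive.
|r| = 0.770, which falls in the strong range.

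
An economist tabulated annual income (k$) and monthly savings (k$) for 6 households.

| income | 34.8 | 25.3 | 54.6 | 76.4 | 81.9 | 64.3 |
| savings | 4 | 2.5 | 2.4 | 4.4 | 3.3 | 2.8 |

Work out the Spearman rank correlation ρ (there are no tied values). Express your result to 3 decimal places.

Rank income: 2, 1, 3, 5, 6, 4
Rank savings: 5, 2, 1, 6, 4, 3
d = rank(income) − rank(savings): -3, -1, 2, -1, 2, 1; Σd² = 20
ρ = 1 − 6Σd² / [n(n²−1)] = 1 − 6×20 / (6×35) = 1 − 120/210 ≈ 0.429

0.429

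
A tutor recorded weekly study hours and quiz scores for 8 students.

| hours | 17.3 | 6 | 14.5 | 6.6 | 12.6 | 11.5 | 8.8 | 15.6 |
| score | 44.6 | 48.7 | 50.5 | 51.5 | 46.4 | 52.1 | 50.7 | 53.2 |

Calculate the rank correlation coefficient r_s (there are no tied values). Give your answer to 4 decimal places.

Rank hours: 8, 1, 6, 2, 5, 4, 3, 7
Rank score: 1, 3, 4, 6, 2, 7, 5, 8
d = rank(hours) − rank(score): 7, -2, 2, -4, 3, -3, -2, -1; Σd² = 96
ρ = 1 − 6Σd² / [n(n²−1)] = 1 − 6×96 / (8×63) = 1 − 576/504 ≈ -0.1429

-0.1429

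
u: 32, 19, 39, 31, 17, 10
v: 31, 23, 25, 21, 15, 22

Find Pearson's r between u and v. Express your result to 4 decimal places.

0.5235

n = 6, Σu = 148, Σv = 137, Σu² = 4256, Σv² = 3265, Σuv = 3530
nΣuv − ΣuΣv = 21180 − 20276 = 904
nΣu² − (Σu)² = 25536 − 21904 = 3632; nΣv² − (Σv)² = 19590 − 18769 = 821
r = 904 / √(3632 × 821) = 904 / 1726.8098 ≈ 0.5235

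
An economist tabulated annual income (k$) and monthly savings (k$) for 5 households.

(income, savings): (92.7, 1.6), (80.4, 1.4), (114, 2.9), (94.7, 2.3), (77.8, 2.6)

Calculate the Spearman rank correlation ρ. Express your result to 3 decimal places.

Rank income: 3, 2, 5, 4, 1
Rank savings: 2, 1, 5, 3, 4
d = rank(income) − rank(savings): 1, 1, 0, 1, -3; Σd² = 12
ρ = 1 − 6Σd² / [n(n²−1)] = 1 − 6×12 / (5×24) = 1 − 72/120 ≈ 0.400

0.400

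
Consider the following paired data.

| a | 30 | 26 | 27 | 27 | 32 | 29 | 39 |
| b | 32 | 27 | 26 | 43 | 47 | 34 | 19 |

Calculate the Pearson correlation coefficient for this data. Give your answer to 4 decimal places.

n = 7, Σa = 210, Σb = 228, Σa² = 6420, Σb² = 8004, Σab = 6756
nΣab − ΣaΣb = 47292 − 47880 = -588
nΣa² − (Σa)² = 44940 − 44100 = 840; nΣb² − (Σb)² = 56028 − 51984 = 4044
r = -588 / √(840 × 4044) = -588 / 1843.0844 ≈ -0.3190

-0.3190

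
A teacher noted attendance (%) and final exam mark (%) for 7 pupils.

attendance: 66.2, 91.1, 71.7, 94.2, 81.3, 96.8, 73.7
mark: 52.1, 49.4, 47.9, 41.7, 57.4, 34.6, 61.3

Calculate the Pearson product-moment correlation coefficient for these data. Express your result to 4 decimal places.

-0.6762

n = 7, Σx = 575, Σy = 344.4, Σx² = 48107.8, Σy² = 17437.68, Σxy = 27845.64
nΣxy − ΣxΣy = 194919.48 − 198030 = -3110.52
nΣx² − (Σx)² = 336754.6 − 330625 = 6129.6; nΣy² − (Σy)² = 122063.76 − 118611.36 = 3452.4
r = -3110.52 / √(6129.6 × 3452.4) = -3110.52 / 4600.1990 ≈ -0.6762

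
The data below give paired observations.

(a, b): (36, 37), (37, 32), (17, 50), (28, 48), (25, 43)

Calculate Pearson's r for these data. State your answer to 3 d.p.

-0.889

n = 5, Σa = 143, Σb = 210, Σa² = 4363, Σb² = 9046, Σab = 5785
nΣab − ΣaΣb = 28925 − 30030 = -1105
nΣa² − (Σa)² = 21815 − 20449 = 1366; nΣb² − (Σb)² = 45230 − 44100 = 1130
r = -1105 / √(1366 × 1130) = -1105 / 1242.4090 ≈ -0.889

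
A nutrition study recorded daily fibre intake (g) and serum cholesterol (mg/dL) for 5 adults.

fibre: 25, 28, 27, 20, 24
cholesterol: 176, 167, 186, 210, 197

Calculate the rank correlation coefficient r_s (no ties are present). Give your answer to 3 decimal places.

Rank fibre: 3, 5, 4, 1, 2
Rank cholesterol: 2, 1, 3, 5, 4
d = rank(fibre) − rank(cholesterol): 1, 4, 1, -4, -2; Σd² = 38
ρ = 1 − 6Σd² / [n(n²−1)] = 1 − 6×38 / (5×24) = 1 − 228/120 ≈ -0.900

-0.900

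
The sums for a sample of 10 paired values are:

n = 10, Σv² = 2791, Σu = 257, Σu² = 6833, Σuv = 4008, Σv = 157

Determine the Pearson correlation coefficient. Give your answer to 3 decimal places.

-0.099

r = (nΣuv − ΣuΣv) / √[(nΣu² − (Σu)²)(nΣv² − (Σv)²)]
Numerator: 10×4008 − 257×157 = -269
Denominator: √[(68330 − 66049)(27910 − 24649)] = √[2281 × 3261] = 2727.3322
r = -269 / 2727.3322 ≈ -0.099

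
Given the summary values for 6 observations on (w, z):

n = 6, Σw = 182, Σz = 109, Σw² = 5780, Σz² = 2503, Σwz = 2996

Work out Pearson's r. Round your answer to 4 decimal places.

-0.8428

r = (nΣwz − ΣwΣz) / √[(nΣw² − (Σw)²)(nΣz² − (Σz)²)]
Numerator: 6×2996 − 182×109 = -1862
Denominator: √[(34680 − 33124)(15018 − 11881)] = √[1556 × 3137] = 2209.3375
r = -1862 / 2209.3375 ≈ -0.8428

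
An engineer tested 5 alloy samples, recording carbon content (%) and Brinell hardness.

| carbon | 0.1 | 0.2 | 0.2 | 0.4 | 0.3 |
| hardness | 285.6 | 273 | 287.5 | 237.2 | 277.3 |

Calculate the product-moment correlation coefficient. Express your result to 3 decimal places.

-0.840

n = 5, Σx = 1.2, Σy = 1360.6, Σx² = 0.34, Σy² = 371911.74, Σxy = 318.73
nΣxy − ΣxΣy = 1593.65 − 1632.72 = -39.07
nΣx² − (Σx)² = 1.7 − 1.44 = 0.26; nΣy² − (Σy)² = 1859558.7 − 1851232.36 = 8326.34
r = -39.07 / √(0.26 × 8326.34) = -39.07 / 46.5279 ≈ -0.840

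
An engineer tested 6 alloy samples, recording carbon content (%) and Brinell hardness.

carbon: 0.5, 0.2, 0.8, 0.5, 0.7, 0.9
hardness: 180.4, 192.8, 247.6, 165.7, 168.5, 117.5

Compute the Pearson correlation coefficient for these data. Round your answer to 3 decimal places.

-0.189

n = 6, Σx = 3.6, Σy = 1072.5, Σx² = 2.48, Σy² = 200676.75, Σxy = 633.39
nΣxy − ΣxΣy = 3800.34 − 3861 = -60.66
nΣx² − (Σx)² = 14.88 − 12.96 = 1.92; nΣy² − (Σy)² = 1204060.5 − 1150256.25 = 53804.25
r = -60.66 / √(1.92 × 53804.25) = -60.66 / 321.4096 ≈ -0.189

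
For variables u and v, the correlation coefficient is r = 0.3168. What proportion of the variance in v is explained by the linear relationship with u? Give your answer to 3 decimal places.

0.100

r² = (0.3168)² = 0.100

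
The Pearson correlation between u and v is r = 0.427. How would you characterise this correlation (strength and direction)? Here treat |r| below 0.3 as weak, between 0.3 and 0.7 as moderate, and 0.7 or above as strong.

r = 0.427 > 0 so the relationship is positive.
|r| = 0.427, which falls in the moderate range.

moderate positive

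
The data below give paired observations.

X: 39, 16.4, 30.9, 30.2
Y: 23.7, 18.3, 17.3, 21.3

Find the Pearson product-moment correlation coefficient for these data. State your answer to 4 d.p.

0.6683

n = 4, ΣX = 116.5, ΣY = 80.6, ΣX² = 3656.81, ΣY² = 1649.56, ΣXY = 2402.25
nΣXY − ΣXΣY = 9609 − 9389.9 = 219.1
nΣX² − (ΣX)² = 14627.24 − 13572.25 = 1054.99; nΣY² − (ΣY)² = 6598.24 − 6496.36 = 101.88
r = 219.1 / √(1054.99 × 101.88) = 219.1 / 327.8451 ≈ 0.6683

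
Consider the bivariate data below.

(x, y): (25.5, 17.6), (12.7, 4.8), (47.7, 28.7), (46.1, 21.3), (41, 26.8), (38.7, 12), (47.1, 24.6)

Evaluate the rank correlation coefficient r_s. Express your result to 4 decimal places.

Rank x: 2, 1, 7, 5, 4, 3, 6
Rank y: 3, 1, 7, 4, 6, 2, 5
d = rank(x) − rank(y): -1, 0, 0, 1, -2, 1, 1; Σd² = 8
ρ = 1 − 6Σd² / [n(n²−1)] = 1 − 6×8 / (7×48) = 1 − 48/336 ≈ 0.8571

0.8571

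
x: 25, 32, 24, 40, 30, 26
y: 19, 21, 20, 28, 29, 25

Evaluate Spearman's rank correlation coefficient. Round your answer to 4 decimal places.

Rank x: 2, 5, 1, 6, 4, 3
Rank y: 1, 3, 2, 5, 6, 4
d = rank(x) − rank(y): 1, 2, -1, 1, -2, -1; Σd² = 12
ρ = 1 − 6Σd² / [n(n²−1)] = 1 − 6×12 / (6×35) = 1 − 72/210 ≈ 0.6571

0.6571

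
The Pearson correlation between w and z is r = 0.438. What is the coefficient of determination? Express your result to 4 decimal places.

0.1918

r² = (0.438)² = 0.1918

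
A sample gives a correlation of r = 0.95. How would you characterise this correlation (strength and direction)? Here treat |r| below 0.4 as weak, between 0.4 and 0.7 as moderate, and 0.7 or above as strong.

r = 0.95 > 0 so the relationship is positive.
|r| = 0.95, which falls in the strong range.

strong positive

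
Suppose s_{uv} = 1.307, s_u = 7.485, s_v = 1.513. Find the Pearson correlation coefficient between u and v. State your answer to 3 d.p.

r = Cov(u,v) / (s_u · s_v) = 1.307 / (7.485 × 1.513)
  = 1.307 / 11.3248 ≈ 0.115

0.115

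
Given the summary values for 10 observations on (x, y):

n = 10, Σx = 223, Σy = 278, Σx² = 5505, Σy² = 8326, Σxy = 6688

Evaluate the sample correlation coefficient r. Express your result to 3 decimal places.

r = (nΣxy − ΣxΣy) / √[(nΣx² − (Σx)²)(nΣy² − (Σy)²)]
Numerator: 10×6688 − 223×278 = 4886
Denominator: √[(55050 − 49729)(83260 − 77284)] = √[5321 × 5976] = 5638.9978
r = 4886 / 5638.9978 ≈ 0.866

0.866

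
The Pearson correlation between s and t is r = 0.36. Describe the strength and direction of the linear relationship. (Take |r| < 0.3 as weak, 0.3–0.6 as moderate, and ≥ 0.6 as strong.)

moderate positive

r = 0.36 > 0 so the relationship is positive.
|r| = 0.36, which falls in the moderate range.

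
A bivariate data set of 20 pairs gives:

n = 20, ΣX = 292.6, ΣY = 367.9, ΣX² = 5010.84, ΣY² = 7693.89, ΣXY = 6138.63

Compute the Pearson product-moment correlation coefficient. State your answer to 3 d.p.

0.920

r = (nΣXY − ΣXΣY) / √[(nΣX² − (ΣX)²)(nΣY² − (ΣY)²)]
Numerator: 20×6138.63 − 292.6×367.9 = 15125.06
Denominator: √[(100216.8 − 85614.76)(153877.8 − 135350.41)] = √[14602.04 × 18527.39] = 16448.0300
r = 15125.06 / 16448.0300 ≈ 0.920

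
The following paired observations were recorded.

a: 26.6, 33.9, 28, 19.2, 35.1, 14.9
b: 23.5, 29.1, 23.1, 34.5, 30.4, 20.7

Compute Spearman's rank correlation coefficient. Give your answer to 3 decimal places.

0.371

Rank a: 3, 5, 4, 2, 6, 1
Rank b: 3, 4, 2, 6, 5, 1
d = rank(a) − rank(b): 0, 1, 2, -4, 1, 0; Σd² = 22
ρ = 1 − 6Σd² / [n(n²−1)] = 1 − 6×22 / (6×35) = 1 − 132/210 ≈ 0.371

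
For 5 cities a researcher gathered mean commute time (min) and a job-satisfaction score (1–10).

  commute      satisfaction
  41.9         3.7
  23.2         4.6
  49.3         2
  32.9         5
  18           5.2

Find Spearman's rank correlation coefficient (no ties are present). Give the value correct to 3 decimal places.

Rank commute: 4, 2, 5, 3, 1
Rank satisfaction: 2, 3, 1, 4, 5
d = rank(commute) − rank(satisfaction): 2, -1, 4, -1, -4; Σd² = 38
ρ = 1 − 6Σd² / [n(n²−1)] = 1 − 6×38 / (5×24) = 1 − 228/120 ≈ -0.900

-0.900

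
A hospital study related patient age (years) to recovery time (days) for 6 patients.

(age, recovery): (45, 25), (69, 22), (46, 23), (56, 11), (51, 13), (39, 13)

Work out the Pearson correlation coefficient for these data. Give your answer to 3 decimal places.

0.093

n = 6, Σx = 306, Σy = 107, Σx² = 16160, Σy² = 2097, Σxy = 5487
nΣxy − ΣxΣy = 32922 − 32742 = 180
nΣx² − (Σx)² = 96960 − 93636 = 3324; nΣy² − (Σy)² = 12582 − 11449 = 1133
r = 180 / √(3324 × 1133) = 180 / 1940.6422 ≈ 0.093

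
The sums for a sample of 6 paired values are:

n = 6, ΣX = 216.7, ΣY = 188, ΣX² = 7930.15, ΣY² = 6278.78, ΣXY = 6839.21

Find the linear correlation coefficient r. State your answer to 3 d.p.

0.246

r = (nΣXY − ΣXΣY) / √[(nΣX² − (ΣX)²)(nΣY² − (ΣY)²)]
Numerator: 6×6839.21 − 216.7×188 = 295.66
Denominator: √[(47580.9 − 46958.89)(37672.68 − 35344)] = √[622.01 × 2328.68] = 1203.5208
r = 295.66 / 1203.5208 ≈ 0.246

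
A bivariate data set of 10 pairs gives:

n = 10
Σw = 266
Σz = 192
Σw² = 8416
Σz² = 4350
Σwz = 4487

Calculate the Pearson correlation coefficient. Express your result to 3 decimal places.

-0.658

r = (nΣwz − ΣwΣz) / √[(nΣw² − (Σw)²)(nΣz² − (Σz)²)]
Numerator: 10×4487 − 266×192 = -6202
Denominator: √[(84160 − 70756)(43500 − 36864)] = √[13404 × 6636] = 9431.2748
r = -6202 / 9431.2748 ≈ -0.658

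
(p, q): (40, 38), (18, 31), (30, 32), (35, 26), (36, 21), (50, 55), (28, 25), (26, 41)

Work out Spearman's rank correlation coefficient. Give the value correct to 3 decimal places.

Rank p: 7, 1, 4, 5, 6, 8, 3, 2
Rank q: 6, 4, 5, 3, 1, 8, 2, 7
d = rank(p) − rank(q): 1, -3, -1, 2, 5, 0, 1, -5; Σd² = 66
ρ = 1 − 6Σd² / [n(n²−1)] = 1 − 6×66 / (8×63) = 1 − 396/504 ≈ 0.214

0.214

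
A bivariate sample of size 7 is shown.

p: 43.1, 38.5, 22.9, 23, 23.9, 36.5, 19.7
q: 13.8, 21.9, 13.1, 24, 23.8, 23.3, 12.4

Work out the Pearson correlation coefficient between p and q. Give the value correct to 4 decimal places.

0.0967

n = 7, Σp = 207.6, Σq = 132.3, Σp² = 6684.82, Σq² = 2680.75, Σpq = 3953.47
nΣpq − ΣpΣq = 27674.29 − 27465.48 = 208.81
nΣp² − (Σp)² = 46793.74 − 43097.76 = 3695.98; nΣq² − (Σq)² = 18765.25 − 17503.29 = 1261.96
r = 208.81 / √(3695.98 × 1261.96) = 208.81 / 2159.6710 ≈ 0.0967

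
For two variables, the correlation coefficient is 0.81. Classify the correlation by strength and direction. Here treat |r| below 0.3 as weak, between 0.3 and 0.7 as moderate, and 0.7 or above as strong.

r = 0.81 > 0 so the relationship is positive.
|r| = 0.81, which falls in the strong range.

strong positive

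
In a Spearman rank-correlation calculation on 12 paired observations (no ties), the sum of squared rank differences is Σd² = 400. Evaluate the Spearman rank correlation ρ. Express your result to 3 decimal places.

ρ = 1 − 6Σd² / [n(n²−1)] = 1 − 6×400 / (12×143)
  = 1 − 2400/1716 = 1 − 1.3986 ≈ -0.399

-0.399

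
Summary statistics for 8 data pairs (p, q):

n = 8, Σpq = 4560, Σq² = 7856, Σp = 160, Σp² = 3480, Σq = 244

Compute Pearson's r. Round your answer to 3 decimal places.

-0.940

r = (nΣpq − ΣpΣq) / √[(nΣp² − (Σp)²)(nΣq² − (Σq)²)]
Numerator: 8×4560 − 160×244 = -2560
Denominator: √[(27840 − 25600)(62848 − 59536)] = √[2240 × 3312] = 2723.7621
r = -2560 / 2723.7621 ≈ -0.940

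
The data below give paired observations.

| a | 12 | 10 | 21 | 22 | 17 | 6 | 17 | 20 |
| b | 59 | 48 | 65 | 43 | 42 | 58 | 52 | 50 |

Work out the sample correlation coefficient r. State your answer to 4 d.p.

n = 8, Σa = 125, Σb = 417, Σa² = 2183, Σb² = 22191, Σab = 6445
nΣab − ΣaΣb = 51560 − 52125 = -565
nΣa² − (Σa)² = 17464 − 15625 = 1839; nΣb² − (Σb)² = 177528 − 173889 = 3639
r = -565 / √(1839 × 3639) = -565 / 2586.9134 ≈ -0.2184

-0.2184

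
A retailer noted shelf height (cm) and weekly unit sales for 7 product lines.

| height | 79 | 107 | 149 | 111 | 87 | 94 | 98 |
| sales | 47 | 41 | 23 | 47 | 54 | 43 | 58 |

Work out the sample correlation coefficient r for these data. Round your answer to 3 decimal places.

n = 7, Σx = 725, Σy = 313, Σx² = 78221, Σy² = 14757, Σxy = 31168
nΣxy − ΣxΣy = 218176 − 226925 = -8749
nΣx² − (Σx)² = 547547 − 525625 = 21922; nΣy² − (Σy)² = 103299 − 97969 = 5330
r = -8749 / √(21922 × 5330) = -8749 / 10809.4523 ≈ -0.809

-0.809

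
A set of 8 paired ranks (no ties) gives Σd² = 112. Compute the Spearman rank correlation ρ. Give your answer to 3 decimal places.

-0.333

ρ = 1 − 6Σd² / [n(n²−1)] = 1 − 6×112 / (8×63)
  = 1 − 672/504 = 1 − 1.3333 ≈ -0.333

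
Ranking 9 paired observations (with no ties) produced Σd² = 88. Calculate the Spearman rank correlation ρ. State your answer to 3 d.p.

0.267

ρ = 1 − 6Σd² / [n(n²−1)] = 1 − 6×88 / (9×80)
  = 1 − 528/720 = 1 − 0.7333 ≈ 0.267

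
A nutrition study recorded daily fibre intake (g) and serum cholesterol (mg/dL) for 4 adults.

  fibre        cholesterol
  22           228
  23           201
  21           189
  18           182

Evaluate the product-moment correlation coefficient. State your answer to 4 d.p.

0.6401

n = 4, Σx = 84, Σy = 800, Σx² = 1778, Σy² = 161230, Σxy = 16884
nΣxy − ΣxΣy = 67536 − 67200 = 336
nΣx² − (Σx)² = 7112 − 7056 = 56; nΣy² − (Σy)² = 644920 − 640000 = 4920
r = 336 / √(56 × 4920) = 336 / 524.9000 ≈ 0.6401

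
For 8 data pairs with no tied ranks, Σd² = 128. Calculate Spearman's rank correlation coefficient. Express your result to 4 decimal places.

ρ = 1 − 6Σd² / [n(n²−1)] = 1 − 6×128 / (8×63)
  = 1 − 768/504 = 1 − 1.52381 ≈ -0.5238

-0.5238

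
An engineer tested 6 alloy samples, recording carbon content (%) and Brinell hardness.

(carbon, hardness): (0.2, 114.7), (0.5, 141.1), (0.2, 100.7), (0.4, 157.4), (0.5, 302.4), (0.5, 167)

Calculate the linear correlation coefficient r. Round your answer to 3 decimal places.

n = 6, Σx = 2.3, Σy = 983.3, Σx² = 0.99, Σy² = 187315.31, Σxy = 411.29
nΣxy − ΣxΣy = 2467.74 − 2261.59 = 206.15
nΣx² − (Σx)² = 5.94 − 5.29 = 0.65; nΣy² − (Σy)² = 1123891.86 − 966878.89 = 157012.97
r = 206.15 / √(0.65 × 157012.97) = 206.15 / 319.4659 ≈ 0.645

0.645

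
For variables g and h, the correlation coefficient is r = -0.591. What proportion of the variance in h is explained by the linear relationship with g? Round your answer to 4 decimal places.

0.3493

r² = (-0.591)² = 0.3493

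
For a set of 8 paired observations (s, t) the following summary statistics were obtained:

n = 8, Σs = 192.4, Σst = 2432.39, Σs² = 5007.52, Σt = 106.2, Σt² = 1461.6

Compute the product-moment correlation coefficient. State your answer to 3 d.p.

-0.867

r = (nΣst − ΣsΣt) / √[(nΣs² − (Σs)²)(nΣt² − (Σt)²)]
Numerator: 8×2432.39 − 192.4×106.2 = -973.76
Denominator: √[(40060.16 − 37017.76)(11692.8 − 11278.44)] = √[3042.4 × 414.36] = 1122.7862
r = -973.76 / 1122.7862 ≈ -0.867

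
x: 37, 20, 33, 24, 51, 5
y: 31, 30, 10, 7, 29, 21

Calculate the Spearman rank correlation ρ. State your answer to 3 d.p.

Rank x: 5, 2, 4, 3, 6, 1
Rank y: 6, 5, 2, 1, 4, 3
d = rank(x) − rank(y): -1, -3, 2, 2, 2, -2; Σd² = 26
ρ = 1 − 6Σd² / [n(n²−1)] = 1 − 6×26 / (6×35) = 1 − 156/210 ≈ 0.257

0.257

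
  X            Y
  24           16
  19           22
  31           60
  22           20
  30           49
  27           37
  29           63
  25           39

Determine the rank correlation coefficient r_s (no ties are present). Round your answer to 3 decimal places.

Rank X: 3, 1, 8, 2, 7, 5, 6, 4
Rank Y: 1, 3, 7, 2, 6, 4, 8, 5
d = rank(X) − rank(Y): 2, -2, 1, 0, 1, 1, -2, -1; Σd² = 16
ρ = 1 − 6Σd² / [n(n²−1)] = 1 − 6×16 / (8×63) = 1 − 96/504 ≈ 0.810

0.810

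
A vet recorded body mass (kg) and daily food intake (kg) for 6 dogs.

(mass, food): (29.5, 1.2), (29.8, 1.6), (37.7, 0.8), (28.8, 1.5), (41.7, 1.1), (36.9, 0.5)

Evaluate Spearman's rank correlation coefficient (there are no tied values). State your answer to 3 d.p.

Rank mass: 2, 3, 5, 1, 6, 4
Rank food: 4, 6, 2, 5, 3, 1
d = rank(mass) − rank(food): -2, -3, 3, -4, 3, 3; Σd² = 56
ρ = 1 − 6Σd² / [n(n²−1)] = 1 − 6×56 / (6×35) = 1 − 336/210 ≈ -0.600

-0.600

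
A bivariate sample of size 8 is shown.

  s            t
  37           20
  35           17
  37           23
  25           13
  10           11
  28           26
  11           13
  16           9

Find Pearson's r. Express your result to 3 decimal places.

n = 8, Σs = 199, Σt = 132, Σs² = 5849, Σt² = 2434, Σst = 3636
nΣst − ΣsΣt = 29088 − 26268 = 2820
nΣs² − (Σs)² = 46792 − 39601 = 7191; nΣt² − (Σt)² = 19472 − 17424 = 2048
r = 2820 / √(7191 × 2048) = 2820 / 3837.5992 ≈ 0.735

0.735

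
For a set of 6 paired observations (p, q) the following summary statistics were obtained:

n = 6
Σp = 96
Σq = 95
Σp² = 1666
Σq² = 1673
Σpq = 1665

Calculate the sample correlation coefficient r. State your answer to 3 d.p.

0.979

r = (nΣpq − ΣpΣq) / √[(nΣp² − (Σp)²)(nΣq² − (Σq)²)]
Numerator: 6×1665 − 96×95 = 870
Denominator: √[(9996 − 9216)(10038 − 9025)] = √[780 × 1013] = 888.8982
r = 870 / 888.8982 ≈ 0.979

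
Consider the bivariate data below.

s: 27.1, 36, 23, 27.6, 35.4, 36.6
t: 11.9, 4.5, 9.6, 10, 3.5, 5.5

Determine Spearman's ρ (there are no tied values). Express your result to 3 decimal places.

Rank s: 2, 5, 1, 3, 4, 6
Rank t: 6, 2, 4, 5, 1, 3
d = rank(s) − rank(t): -4, 3, -3, -2, 3, 3; Σd² = 56
ρ = 1 − 6Σd² / [n(n²−1)] = 1 − 6×56 / (6×35) = 1 − 336/210 ≈ -0.600

-0.600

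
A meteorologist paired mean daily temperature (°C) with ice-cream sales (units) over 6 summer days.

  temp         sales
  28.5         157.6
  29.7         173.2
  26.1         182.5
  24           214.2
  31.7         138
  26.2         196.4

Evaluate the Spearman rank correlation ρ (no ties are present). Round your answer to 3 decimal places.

Rank temp: 4, 5, 2, 1, 6, 3
Rank sales: 2, 3, 4, 6, 1, 5
d = rank(temp) − rank(sales): 2, 2, -2, -5, 5, -2; Σd² = 66
ρ = 1 − 6Σd² / [n(n²−1)] = 1 − 6×66 / (6×35) = 1 − 396/210 ≈ -0.886

-0.886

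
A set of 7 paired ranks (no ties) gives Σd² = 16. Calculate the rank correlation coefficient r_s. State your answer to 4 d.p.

0.7143

ρ = 1 − 6Σd² / [n(n²−1)] = 1 − 6×16 / (7×48)
  = 1 − 96/336 = 1 − 0.28571 ≈ 0.7143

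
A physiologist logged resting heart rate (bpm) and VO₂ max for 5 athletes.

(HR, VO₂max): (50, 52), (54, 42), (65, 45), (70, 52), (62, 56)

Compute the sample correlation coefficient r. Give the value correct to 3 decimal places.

n = 5, Σx = 301, Σy = 247, Σx² = 18385, Σy² = 12333, Σxy = 14905
nΣxy − ΣxΣy = 74525 − 74347 = 178
nΣx² − (Σx)² = 91925 − 90601 = 1324; nΣy² − (Σy)² = 61665 − 61009 = 656
r = 178 / √(1324 × 656) = 178 / 931.9571 ≈ 0.191

0.191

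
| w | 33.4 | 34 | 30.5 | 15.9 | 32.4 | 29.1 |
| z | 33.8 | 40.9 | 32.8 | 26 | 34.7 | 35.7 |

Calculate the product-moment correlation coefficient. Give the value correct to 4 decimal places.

n = 6, Σw = 175.3, Σz = 203.9, Σw² = 5351.19, Σz² = 7045.67, Σwz = 6096.47
nΣwz − ΣwΣz = 36578.82 − 35743.67 = 835.15
nΣw² − (Σw)² = 32107.14 − 30730.09 = 1377.05; nΣz² − (Σz)² = 42274.02 − 41575.21 = 698.81
r = 835.15 / √(1377.05 × 698.81) = 835.15 / 980.9670 ≈ 0.8514

0.8514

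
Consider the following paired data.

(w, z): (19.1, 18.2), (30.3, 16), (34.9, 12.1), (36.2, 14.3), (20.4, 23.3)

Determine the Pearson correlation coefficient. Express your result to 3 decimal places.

-0.850

n = 5, Σw = 140.9, Σz = 83.9, Σw² = 4227.51, Σz² = 1481.03, Σwz = 2247.69
nΣwz − ΣwΣz = 11238.45 − 11821.51 = -583.06
nΣw² − (Σw)² = 21137.55 − 19852.81 = 1284.74; nΣz² − (Σz)² = 7405.15 − 7039.21 = 365.94
r = -583.06 / √(1284.74 × 365.94) = -583.06 / 685.6659 ≈ -0.850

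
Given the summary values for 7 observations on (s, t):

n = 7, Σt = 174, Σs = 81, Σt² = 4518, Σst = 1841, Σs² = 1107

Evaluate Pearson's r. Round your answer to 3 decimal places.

r = (nΣst − ΣsΣt) / √[(nΣs² − (Σs)²)(nΣt² − (Σt)²)]
Numerator: 7×1841 − 81×174 = -1207
Denominator: √[(7749 − 6561)(31626 − 30276)] = √[1188 × 1350] = 1266.4123
r = -1207 / 1266.4123 ≈ -0.953

-0.953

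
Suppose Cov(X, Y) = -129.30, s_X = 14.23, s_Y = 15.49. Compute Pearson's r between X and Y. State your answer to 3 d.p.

-0.587

r = Cov(X,Y) / (s_X · s_Y) = -129.30 / (14.23 × 15.49)
  = -129.30 / 220.4227 ≈ -0.587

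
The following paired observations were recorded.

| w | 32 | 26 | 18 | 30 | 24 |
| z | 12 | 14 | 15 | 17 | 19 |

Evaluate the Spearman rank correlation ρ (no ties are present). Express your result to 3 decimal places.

-0.500

Rank w: 5, 3, 1, 4, 2
Rank z: 1, 2, 3, 4, 5
d = rank(w) − rank(z): 4, 1, -2, 0, -3; Σd² = 30
ρ = 1 − 6Σd² / [n(n²−1)] = 1 − 6×30 / (5×24) = 1 − 180/120 ≈ -0.500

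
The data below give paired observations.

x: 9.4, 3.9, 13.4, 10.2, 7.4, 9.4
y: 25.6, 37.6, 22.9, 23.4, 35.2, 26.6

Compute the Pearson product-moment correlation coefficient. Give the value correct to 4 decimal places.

n = 6, Σx = 53.7, Σy = 171.3, Σx² = 530.29, Σy² = 5087.69, Σxy = 1443.34
nΣxy − ΣxΣy = 8660.04 − 9198.81 = -538.77
nΣx² − (Σx)² = 3181.74 − 2883.69 = 298.05; nΣy² − (Σy)² = 30526.14 − 29343.69 = 1182.45
r = -538.77 / √(298.05 × 1182.45) = -538.77 / 593.6575 ≈ -0.9075

-0.9075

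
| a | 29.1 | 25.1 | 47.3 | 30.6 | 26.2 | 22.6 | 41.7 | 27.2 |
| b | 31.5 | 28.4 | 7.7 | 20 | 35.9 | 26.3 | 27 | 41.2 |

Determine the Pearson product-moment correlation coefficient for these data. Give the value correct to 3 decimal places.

-0.680

n = 8, Σa = 249.8, Σb = 218, Σa² = 8326.4, Σb² = 6665.04, Σab = 6387.2
nΣab − ΣaΣb = 51097.6 − 54456.4 = -3358.8
nΣa² − (Σa)² = 66611.2 − 62400.04 = 4211.16; nΣb² − (Σb)² = 53320.32 − 47524 = 5796.32
r = -3358.8 / √(4211.16 × 5796.32) = -3358.8 / 4940.5699 ≈ -0.680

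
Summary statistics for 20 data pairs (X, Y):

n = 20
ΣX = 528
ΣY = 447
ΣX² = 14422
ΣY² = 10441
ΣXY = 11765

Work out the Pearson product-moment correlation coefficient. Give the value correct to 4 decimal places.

r = (nΣXY − ΣXΣY) / √[(nΣX² − (ΣX)²)(nΣY² − (ΣY)²)]
Numerator: 20×11765 − 528×447 = -716
Denominator: √[(288440 − 278784)(208820 − 199809)] = √[9656 × 9011] = 9327.9267
r = -716 / 9327.9267 ≈ -0.0768

-0.0768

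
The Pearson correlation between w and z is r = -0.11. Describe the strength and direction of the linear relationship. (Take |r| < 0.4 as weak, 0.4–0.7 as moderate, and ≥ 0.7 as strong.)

weak negative

r = -0.11 < 0 so the relationship is negative.
|r| = 0.11, which falls in the weak range.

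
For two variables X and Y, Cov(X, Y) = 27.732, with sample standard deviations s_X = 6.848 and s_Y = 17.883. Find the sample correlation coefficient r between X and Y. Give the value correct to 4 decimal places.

0.2265

r = Cov(X,Y) / (s_X · s_Y) = 27.732 / (6.848 × 17.883)
  = 27.732 / 122.4628 ≈ 0.2265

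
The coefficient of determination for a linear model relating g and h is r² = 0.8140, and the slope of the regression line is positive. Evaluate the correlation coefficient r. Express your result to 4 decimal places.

|r| = √0.8140 = 0.9022
The association is positive, so r = 0.9022.

0.9022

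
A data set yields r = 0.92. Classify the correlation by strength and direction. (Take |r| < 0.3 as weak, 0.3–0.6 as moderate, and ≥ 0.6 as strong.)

r = 0.92 > 0 so the relationship is positive.
|r| = 0.92, which falls in the strong range.

strong positive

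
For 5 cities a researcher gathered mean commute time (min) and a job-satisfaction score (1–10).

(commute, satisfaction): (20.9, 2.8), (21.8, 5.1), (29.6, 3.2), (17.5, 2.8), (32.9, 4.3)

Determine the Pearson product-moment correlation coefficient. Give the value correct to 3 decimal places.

n = 5, Σx = 122.7, Σy = 18.2, Σx² = 3176.87, Σy² = 70.42, Σxy = 454.89
nΣxy − ΣxΣy = 2274.45 − 2233.14 = 41.31
nΣx² − (Σx)² = 15884.35 − 15055.29 = 829.06; nΣy² − (Σy)² = 352.1 − 331.24 = 20.86
r = 41.31 / √(829.06 × 20.86) = 41.31 / 131.5074 ≈ 0.314

0.314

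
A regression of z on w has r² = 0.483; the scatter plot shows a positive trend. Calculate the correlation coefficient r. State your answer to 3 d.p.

|r| = √0.483 = 0.695
The association is positive, so r = 0.695.

0.695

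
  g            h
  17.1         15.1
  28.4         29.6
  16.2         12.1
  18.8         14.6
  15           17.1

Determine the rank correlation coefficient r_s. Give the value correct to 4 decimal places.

Rank g: 3, 5, 2, 4, 1
Rank h: 3, 5, 1, 2, 4
d = rank(g) − rank(h): 0, 0, 1, 2, -3; Σd² = 14
ρ = 1 − 6Σd² / [n(n²−1)] = 1 − 6×14 / (5×24) = 1 − 84/120 ≈ 0.3000

0.3000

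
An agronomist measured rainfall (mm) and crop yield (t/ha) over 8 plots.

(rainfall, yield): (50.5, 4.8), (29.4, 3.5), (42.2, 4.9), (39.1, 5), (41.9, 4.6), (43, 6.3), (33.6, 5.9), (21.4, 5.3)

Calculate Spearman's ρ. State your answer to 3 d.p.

0.024

Rank rainfall: 8, 2, 6, 4, 5, 7, 3, 1
Rank yield: 3, 1, 4, 5, 2, 8, 7, 6
d = rank(rainfall) − rank(yield): 5, 1, 2, -1, 3, -1, -4, -5; Σd² = 82
ρ = 1 − 6Σd² / [n(n²−1)] = 1 − 6×82 / (8×63) = 1 − 492/504 ≈ 0.024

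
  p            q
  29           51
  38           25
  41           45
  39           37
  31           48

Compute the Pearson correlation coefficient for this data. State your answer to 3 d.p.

n = 5, Σp = 178, Σq = 206, Σp² = 6448, Σq² = 8924, Σpq = 7205
nΣpq − ΣpΣq = 36025 − 36668 = -643
nΣp² − (Σp)² = 32240 − 31684 = 556; nΣq² − (Σq)² = 44620 − 42436 = 2184
r = -643 / √(556 × 2184) = -643 / 1101.9546 ≈ -0.584

-0.584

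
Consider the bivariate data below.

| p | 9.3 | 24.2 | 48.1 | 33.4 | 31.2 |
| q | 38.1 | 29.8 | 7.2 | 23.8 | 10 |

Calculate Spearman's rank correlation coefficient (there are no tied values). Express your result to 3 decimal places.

-0.900

Rank p: 1, 2, 5, 4, 3
Rank q: 5, 4, 1, 3, 2
d = rank(p) − rank(q): -4, -2, 4, 1, 1; Σd² = 38
ρ = 1 − 6Σd² / [n(n²−1)] = 1 − 6×38 / (5×24) = 1 − 228/120 ≈ -0.900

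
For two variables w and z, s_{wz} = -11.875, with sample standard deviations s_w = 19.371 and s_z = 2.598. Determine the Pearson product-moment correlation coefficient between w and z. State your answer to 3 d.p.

-0.236

r = Cov(w,z) / (s_w · s_z) = -11.875 / (19.371 × 2.598)
  = -11.875 / 50.3259 ≈ -0.236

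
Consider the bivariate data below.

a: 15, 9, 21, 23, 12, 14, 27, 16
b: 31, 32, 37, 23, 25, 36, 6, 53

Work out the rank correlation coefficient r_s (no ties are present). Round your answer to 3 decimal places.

Rank a: 4, 1, 6, 7, 2, 3, 8, 5
Rank b: 4, 5, 7, 2, 3, 6, 1, 8
d = rank(a) − rank(b): 0, -4, -1, 5, -1, -3, 7, -3; Σd² = 110
ρ = 1 − 6Σd² / [n(n²−1)] = 1 − 6×110 / (8×63) = 1 − 660/504 ≈ -0.310

-0.310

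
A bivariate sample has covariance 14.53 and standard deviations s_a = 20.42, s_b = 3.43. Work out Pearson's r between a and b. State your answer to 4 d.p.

0.2075

r = Cov(a,b) / (s_a · s_b) = 14.53 / (20.42 × 3.43)
  = 14.53 / 70.0406 ≈ 0.2075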